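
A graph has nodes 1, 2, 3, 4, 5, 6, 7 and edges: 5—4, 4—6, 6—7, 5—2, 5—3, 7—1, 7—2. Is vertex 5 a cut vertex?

Yes

Deleting 5 raises the number of components from 1 to 2, so 5 is a cut vertex.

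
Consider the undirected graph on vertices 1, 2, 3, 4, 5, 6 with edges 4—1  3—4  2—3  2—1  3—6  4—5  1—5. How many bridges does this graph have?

1

The edges on the cycle 2-3-4-5-1-2 are not bridges since each lies on that cycle.
But removing 6—3 disconnects 6 from 3 — this is a bridge.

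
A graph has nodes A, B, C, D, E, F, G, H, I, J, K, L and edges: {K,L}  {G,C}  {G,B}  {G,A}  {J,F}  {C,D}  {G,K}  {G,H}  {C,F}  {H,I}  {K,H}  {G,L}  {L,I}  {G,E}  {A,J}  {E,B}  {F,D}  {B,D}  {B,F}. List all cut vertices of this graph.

Removing G increases the component count from 1 to 2, so G is a cut vertex.
By contrast removing B leaves 1 component; it is not a cut vertex. No other vertex is a cut vertex either.

G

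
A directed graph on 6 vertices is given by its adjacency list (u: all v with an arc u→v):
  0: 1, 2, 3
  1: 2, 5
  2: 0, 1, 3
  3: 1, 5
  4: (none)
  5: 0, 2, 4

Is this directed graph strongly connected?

There is no directed path from 4 to 1, so the graph is not strongly connected.

No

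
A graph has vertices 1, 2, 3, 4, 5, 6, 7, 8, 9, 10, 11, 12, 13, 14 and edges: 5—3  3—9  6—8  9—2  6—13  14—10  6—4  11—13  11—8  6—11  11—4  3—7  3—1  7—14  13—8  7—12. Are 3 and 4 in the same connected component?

No

The component containing 3 is {1, 2, 3, 5, 7, 9, 10, 12, 14}, and 4 is not in it.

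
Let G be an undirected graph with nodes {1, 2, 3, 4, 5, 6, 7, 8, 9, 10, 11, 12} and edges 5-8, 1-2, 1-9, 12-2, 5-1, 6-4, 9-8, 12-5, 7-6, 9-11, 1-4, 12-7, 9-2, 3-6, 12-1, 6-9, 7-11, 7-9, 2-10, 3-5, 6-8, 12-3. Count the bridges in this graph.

1

The edges on the cycle 12-7-11-9-1-5-3-12 are not bridges since each lies on that cycle.
But removing 10-2 disconnects 10 from 2 — this is a bridge.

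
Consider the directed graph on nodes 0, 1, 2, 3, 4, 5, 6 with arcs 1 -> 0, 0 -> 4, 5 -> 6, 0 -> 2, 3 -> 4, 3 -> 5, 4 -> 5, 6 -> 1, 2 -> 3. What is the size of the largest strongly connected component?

7

{0, 1, 2, 3, 4, 5, 6} are all mutually reachable — one SCC of size 7.
The largest has 7 vertices.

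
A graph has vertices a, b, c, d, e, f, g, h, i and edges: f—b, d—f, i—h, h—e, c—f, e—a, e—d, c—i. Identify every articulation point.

e, f

Removing e increases the component count from 2 to 3, so e is a cut vertex.
Removing f increases the component count from 2 to 3, so f is a cut vertex.
By contrast removing i leaves 2 components; it is not a cut vertex. No other vertex is a cut vertex either.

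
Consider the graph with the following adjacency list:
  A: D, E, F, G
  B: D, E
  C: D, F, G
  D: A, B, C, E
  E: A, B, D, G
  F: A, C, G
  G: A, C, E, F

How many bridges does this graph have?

0

The edges on the cycle E-D-C-F-G-E are not bridges since each lies on that cycle.
Every edge lies on some cycle, so there are no bridges.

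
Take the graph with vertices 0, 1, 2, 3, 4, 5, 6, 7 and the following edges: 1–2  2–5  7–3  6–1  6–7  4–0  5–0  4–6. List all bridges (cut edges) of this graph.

3-7, 6-7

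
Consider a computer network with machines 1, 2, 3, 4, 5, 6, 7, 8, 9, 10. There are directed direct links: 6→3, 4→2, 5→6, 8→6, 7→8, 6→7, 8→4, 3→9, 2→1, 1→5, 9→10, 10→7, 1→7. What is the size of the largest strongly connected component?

10

{1, 2, 3, 4, 5, 6, 7, 8, 9, 10} are all mutually reachable — one SCC of size 10.
The largest has 10 vertices.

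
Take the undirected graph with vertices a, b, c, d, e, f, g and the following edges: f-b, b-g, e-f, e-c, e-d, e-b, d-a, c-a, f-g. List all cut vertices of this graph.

e

Removing e increases the component count from 1 to 2, so e is a cut vertex.
By contrast removing g leaves 1 component; it is not a cut vertex. No other vertex is a cut vertex either.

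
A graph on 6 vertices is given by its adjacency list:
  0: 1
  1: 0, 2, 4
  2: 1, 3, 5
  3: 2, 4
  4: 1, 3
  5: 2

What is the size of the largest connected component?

6

Starting from 0 we can reach 0, 1, 2, 3, 4, 5. That is one component of size 6.
The largest has 6 vertices.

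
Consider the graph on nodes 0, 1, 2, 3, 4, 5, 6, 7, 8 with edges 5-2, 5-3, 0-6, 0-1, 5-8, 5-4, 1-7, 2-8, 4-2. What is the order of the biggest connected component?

5

Starting from 0 we can reach 0, 1, 6, 7. That is one component of size 4.
Starting from 2 we can reach 2, 3, 4, 5, 8. That is one component of size 5.
The largest has 5 vertices.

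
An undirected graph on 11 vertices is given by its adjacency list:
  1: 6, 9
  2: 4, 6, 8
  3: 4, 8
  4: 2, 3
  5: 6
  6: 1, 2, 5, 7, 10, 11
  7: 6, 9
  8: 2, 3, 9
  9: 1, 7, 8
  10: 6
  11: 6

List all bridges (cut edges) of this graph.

10-6, 11-6, 5-6

The edges on the cycle 2-6-1-9-8-3-4-2 are not bridges since each lies on that cycle.
But removing 6-11 disconnects 6 from 11; removing 6-10 disconnects 6 from 10; removing 6-5 disconnects 6 from 5 — these are bridges.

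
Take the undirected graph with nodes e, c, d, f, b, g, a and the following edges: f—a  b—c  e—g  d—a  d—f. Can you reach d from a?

Yes

From a we can reach a, d, f, which includes d.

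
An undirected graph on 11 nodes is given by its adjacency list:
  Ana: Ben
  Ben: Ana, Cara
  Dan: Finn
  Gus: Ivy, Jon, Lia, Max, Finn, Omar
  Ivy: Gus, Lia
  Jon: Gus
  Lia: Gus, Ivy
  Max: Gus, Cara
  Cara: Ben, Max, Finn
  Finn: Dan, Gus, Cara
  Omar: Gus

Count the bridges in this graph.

5

The edges on the cycle Cara-Finn-Gus-Max-Cara are not bridges since each lies on that cycle.
But removing Ben-Cara disconnects Ben from Cara; removing Gus-Jon disconnects Gus from Jon; removing Finn-Dan disconnects Finn from Dan; removing Ben-Ana disconnects Ben from Ana — these are bridges.
In total 5 edges are bridges.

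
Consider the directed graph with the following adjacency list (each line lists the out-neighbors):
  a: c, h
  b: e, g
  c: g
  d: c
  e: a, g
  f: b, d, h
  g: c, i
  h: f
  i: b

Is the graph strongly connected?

Yes

From f we can reach every vertex (a, b, c, d, e, f, g, h, i), and every vertex can reach f (a, b, c, d, e, f, g, h, i). So the whole graph is one strongly connected component.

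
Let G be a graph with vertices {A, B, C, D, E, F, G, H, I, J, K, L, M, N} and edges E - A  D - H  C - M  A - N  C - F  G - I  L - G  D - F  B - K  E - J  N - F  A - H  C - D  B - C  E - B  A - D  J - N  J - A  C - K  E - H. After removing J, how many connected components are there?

2

With J gone, the remaining components are: {G, I, L}; {A, B, C, D, E, F, H, K, M, N}.
That is 2 components.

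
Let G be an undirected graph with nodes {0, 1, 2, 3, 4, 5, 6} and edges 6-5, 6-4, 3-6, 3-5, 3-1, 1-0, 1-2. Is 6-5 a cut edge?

After removing 6-5, the path 6-3-5 still connects them, so the edge is not a bridge.

No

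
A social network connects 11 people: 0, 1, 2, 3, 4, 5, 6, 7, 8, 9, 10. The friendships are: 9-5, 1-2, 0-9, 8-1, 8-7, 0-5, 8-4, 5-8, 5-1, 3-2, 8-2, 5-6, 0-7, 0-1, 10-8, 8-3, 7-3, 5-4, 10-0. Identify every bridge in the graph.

5-6

The edges on the cycle 0-9-5-0 are not bridges since each lies on that cycle.
But removing 6-5 disconnects 6 from 5 — this is a bridge.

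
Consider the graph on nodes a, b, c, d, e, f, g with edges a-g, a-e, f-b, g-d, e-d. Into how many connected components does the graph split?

3

c is isolated — a component by itself.
Starting from b we can reach b, f. That is one component of size 2.
Starting from a we can reach a, d, e, g. That is one component of size 4.
Total: 3 components.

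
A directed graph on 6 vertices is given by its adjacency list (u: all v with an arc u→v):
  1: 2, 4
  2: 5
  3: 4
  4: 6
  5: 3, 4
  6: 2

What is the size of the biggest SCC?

{2, 3, 4, 5, 6} are all mutually reachable — one SCC of size 5.
{1} is an SCC by itself.
The largest has 5 vertices.

5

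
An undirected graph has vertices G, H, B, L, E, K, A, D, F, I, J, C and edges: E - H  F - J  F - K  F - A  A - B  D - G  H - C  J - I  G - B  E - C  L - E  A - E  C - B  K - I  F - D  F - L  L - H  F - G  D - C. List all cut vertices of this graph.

F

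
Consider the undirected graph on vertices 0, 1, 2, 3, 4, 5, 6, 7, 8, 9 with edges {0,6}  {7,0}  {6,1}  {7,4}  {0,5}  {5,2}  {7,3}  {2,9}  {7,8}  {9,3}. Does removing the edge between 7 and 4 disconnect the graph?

Yes

Removing 7-4 leaves no path between 7 and 4: the component count goes from 1 to 2. So it is a bridge.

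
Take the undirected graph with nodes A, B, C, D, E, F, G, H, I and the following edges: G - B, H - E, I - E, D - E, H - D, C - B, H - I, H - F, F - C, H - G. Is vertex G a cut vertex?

Deleting G leaves 2 components (was 2), so G is not a cut vertex.

No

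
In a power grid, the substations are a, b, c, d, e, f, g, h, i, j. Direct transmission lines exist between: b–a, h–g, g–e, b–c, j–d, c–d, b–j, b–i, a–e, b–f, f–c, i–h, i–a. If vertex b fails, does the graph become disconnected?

Yes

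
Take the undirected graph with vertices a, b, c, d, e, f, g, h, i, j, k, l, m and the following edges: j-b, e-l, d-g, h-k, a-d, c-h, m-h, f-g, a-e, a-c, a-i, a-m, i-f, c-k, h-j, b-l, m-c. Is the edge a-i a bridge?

No

After removing a-i, the path a-d-g-f-i still connects them, so the edge is not a bridge.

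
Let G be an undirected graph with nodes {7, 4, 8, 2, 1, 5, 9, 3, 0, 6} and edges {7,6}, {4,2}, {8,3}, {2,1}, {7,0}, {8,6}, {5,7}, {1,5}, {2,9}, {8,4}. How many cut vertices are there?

3

Removing 2 increases the component count from 1 to 2, so 2 is a cut vertex.
Removing 7 increases the component count from 1 to 2, so 7 is a cut vertex.
Removing 8 increases the component count from 1 to 2, so 8 is a cut vertex.
By contrast removing 4 leaves 1 component; it is not a cut vertex. No other vertex is a cut vertex either.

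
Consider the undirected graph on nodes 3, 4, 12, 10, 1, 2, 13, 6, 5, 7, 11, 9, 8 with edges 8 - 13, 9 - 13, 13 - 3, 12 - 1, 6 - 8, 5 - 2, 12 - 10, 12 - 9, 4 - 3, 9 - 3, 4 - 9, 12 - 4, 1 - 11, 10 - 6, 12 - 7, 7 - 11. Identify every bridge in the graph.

2-5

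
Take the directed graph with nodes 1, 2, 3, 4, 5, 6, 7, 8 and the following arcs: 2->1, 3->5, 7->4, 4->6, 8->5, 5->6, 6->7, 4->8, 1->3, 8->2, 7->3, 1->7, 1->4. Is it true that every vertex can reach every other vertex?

From 4 we can reach every vertex (1, 2, 3, 4, 5, 6, 7, 8), and every vertex can reach 4 (1, 2, 3, 4, 5, 6, 7, 8). So the whole graph is one strongly connected component.

Yes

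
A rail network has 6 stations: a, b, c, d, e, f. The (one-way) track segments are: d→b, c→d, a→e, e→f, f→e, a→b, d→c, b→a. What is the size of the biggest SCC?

{a, b} are all mutually reachable — one SCC of size 2.
{e, f} are all mutually reachable — one SCC of size 2.
{c, d} are all mutually reachable — one SCC of size 2.
The largest has 2 vertices.

2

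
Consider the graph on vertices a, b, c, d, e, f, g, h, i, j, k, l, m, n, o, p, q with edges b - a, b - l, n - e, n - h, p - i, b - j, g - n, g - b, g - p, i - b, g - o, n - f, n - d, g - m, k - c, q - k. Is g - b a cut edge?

No

After removing g - b, the path g-p-i-b still connects them, so the edge is not a bridge.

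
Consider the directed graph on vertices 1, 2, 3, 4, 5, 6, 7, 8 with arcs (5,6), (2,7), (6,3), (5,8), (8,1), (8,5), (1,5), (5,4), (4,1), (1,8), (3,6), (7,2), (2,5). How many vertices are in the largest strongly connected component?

4

{1, 4, 5, 8} are all mutually reachable — one SCC of size 4.
{3, 6} are all mutually reachable — one SCC of size 2.
{2, 7} are all mutually reachable — one SCC of size 2.
The largest has 4 vertices.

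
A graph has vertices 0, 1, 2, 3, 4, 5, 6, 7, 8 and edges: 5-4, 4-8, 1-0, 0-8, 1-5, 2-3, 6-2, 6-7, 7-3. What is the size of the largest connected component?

Starting from 2 we can reach 2, 3, 6, 7. That is one component of size 4.
Starting from 0 we can reach 0, 1, 4, 5, 8. That is one component of size 5.
The largest has 5 vertices.

5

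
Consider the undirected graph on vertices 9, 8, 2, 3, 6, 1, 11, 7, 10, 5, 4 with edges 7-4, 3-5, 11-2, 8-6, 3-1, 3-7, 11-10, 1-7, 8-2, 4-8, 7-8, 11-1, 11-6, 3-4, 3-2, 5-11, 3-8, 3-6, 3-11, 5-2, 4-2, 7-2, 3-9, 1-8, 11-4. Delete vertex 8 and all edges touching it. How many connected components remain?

1

With 8 gone, the remaining components are: {1, 2, 3, 4, 5, 6, 7, 9, 10, 11}.
That is 1 component.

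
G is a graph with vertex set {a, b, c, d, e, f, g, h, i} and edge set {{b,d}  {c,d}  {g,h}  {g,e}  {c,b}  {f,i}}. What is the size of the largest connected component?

3

a is isolated — a component by itself.
Starting from f we can reach f, i. That is one component of size 2.
Starting from e we can reach e, g, h. That is one component of size 3.
Starting from b we can reach b, c, d. That is one component of size 3.
The largest has 3 vertices.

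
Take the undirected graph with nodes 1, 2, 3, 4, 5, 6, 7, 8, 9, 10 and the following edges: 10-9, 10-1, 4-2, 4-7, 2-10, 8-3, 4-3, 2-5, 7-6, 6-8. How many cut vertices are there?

3

Removing 2 increases the component count from 1 to 3, so 2 is a cut vertex.
Removing 4 increases the component count from 1 to 2, so 4 is a cut vertex.
Removing 10 increases the component count from 1 to 3, so 10 is a cut vertex.
By contrast removing 3 leaves 1 component; it is not a cut vertex. No other vertex is a cut vertex either.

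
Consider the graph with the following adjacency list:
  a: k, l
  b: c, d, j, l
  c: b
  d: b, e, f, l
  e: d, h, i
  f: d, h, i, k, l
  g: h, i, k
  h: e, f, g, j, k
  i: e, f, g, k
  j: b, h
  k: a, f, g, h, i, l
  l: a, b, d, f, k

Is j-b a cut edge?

No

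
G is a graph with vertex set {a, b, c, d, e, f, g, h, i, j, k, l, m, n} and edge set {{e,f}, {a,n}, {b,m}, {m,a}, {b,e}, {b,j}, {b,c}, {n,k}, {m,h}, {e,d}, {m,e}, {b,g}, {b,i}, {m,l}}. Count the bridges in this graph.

The edges on the cycle b-m-e-b are not bridges since each lies on that cycle.
But removing b—i disconnects b from i; removing m—a disconnects m from a; removing a—n disconnects a from n; removing m—l disconnects m from l — these are bridges.
In total 11 edges are bridges.

11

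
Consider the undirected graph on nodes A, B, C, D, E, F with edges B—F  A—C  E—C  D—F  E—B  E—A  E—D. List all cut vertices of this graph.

E

Removing E increases the component count from 1 to 2, so E is a cut vertex.
By contrast removing B leaves 1 component; it is not a cut vertex. No other vertex is a cut vertex either.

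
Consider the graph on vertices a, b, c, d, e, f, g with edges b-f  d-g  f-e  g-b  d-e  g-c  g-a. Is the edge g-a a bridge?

Removing g-a leaves no path between g and a: the component count goes from 1 to 2. So it is a bridge.

Yes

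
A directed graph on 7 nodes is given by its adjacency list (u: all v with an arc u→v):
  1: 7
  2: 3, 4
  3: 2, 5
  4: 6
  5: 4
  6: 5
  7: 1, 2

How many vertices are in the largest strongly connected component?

3

{4, 5, 6} are all mutually reachable — one SCC of size 3.
{1, 7} are all mutually reachable — one SCC of size 2.
{2, 3} are all mutually reachable — one SCC of size 2.
The largest has 3 vertices.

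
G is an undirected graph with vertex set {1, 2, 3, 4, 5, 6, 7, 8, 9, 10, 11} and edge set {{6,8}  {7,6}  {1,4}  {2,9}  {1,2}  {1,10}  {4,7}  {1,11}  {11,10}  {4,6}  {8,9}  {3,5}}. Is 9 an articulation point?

No

Deleting 9 leaves 2 components (was 2), so 9 is not a cut vertex.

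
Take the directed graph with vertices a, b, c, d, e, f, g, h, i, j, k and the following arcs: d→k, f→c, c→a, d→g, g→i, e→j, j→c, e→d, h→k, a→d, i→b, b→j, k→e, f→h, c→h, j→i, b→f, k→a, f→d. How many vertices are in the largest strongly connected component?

11

{a, b, c, d, e, f, g, h, i, j, k} are all mutually reachable — one SCC of size 11.
The largest has 11 vertices.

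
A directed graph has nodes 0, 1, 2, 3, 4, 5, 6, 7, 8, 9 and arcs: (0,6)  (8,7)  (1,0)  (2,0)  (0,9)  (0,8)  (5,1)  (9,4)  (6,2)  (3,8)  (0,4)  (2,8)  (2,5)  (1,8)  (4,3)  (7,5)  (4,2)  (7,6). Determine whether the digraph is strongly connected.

Yes

From 3 we can reach every vertex (0, 1, 2, 3, 4, 5, 6, 7, 8, 9), and every vertex can reach 3 (0, 1, 2, 3, 4, 5, 6, 7, 8, 9). So the whole graph is one strongly connected component.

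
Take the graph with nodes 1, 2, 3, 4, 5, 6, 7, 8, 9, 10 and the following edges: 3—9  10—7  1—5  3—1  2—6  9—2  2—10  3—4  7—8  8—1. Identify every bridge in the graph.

The edges on the cycle 3-9-2-10-7-8-1-3 are not bridges since each lies on that cycle.
But removing 3—4 disconnects 3 from 4; removing 6—2 disconnects 6 from 2; removing 5—1 disconnects 5 from 1 — these are bridges.

1-5, 2-6, 3-4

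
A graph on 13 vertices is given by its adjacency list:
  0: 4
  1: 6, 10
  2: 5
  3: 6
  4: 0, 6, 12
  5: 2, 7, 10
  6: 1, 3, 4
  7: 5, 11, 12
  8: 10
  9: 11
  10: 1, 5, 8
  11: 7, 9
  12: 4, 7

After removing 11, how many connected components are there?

2

With 11 gone, the remaining components are: {9}; {0, 1, 2, 3, 4, 5, 6, 7, 8, 10, 12}.
That is 2 components.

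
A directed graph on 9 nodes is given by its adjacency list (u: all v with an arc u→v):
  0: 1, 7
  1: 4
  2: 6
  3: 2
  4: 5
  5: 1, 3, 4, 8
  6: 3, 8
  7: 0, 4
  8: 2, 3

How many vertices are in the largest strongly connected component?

4

{2, 3, 6, 8} are all mutually reachable — one SCC of size 4.
{1, 4, 5} are all mutually reachable — one SCC of size 3.
{0, 7} are all mutually reachable — one SCC of size 2.
The largest has 4 vertices.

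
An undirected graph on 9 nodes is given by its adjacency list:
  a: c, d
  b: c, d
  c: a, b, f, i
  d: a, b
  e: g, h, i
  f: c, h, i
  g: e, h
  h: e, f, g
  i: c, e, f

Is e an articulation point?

No

Deleting e leaves 1 component (was 1) (its neighbors g, h, i remain connected to each other), so e is not a cut vertex.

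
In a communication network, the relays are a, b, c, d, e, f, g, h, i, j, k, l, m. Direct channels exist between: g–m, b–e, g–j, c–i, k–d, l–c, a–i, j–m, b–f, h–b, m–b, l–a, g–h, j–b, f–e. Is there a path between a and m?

The component containing a is {a, c, i, l}, and m is not in it.

No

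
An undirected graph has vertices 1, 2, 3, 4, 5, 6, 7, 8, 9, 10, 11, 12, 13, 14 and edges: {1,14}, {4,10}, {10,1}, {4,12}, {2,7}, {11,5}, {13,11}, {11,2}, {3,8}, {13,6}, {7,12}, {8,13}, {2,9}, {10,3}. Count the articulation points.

5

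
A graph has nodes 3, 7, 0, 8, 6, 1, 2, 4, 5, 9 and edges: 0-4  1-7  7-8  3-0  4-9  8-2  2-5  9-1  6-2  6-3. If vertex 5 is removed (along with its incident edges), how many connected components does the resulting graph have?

1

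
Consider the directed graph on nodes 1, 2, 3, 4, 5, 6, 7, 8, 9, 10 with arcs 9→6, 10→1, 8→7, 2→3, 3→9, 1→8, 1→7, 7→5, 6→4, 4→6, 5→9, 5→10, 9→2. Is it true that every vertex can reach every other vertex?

There is no directed path from 2 to 7, so the graph is not strongly connected.

No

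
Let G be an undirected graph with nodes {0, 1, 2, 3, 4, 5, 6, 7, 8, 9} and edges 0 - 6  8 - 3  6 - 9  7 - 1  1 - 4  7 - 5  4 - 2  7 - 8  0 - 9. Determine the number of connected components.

Starting from 0 we can reach 0, 6, 9. That is one component of size 3.
Starting from 1 we can reach 1, 2, 3, 4, 5, 7, 8. That is one component of size 7.
Total: 2 components.

2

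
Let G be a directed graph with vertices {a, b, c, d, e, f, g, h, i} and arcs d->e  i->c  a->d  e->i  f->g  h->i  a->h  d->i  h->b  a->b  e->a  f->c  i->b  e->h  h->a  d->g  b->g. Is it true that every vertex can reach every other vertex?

There is no directed path from h to f, so the graph is not strongly connected.

No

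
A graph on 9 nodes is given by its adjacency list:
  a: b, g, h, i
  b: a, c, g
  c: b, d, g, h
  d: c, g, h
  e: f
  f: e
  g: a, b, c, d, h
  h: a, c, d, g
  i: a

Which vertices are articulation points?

a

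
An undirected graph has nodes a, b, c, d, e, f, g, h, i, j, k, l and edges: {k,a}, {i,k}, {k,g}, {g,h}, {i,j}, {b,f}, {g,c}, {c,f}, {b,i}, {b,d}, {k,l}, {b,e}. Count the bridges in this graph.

6

The edges on the cycle b-i-k-g-c-f-b are not bridges since each lies on that cycle.
But removing a - k disconnects a from k; removing i - j disconnects i from j; removing k - l disconnects k from l; removing b - d disconnects b from d — these are bridges.
In total 6 edges are bridges.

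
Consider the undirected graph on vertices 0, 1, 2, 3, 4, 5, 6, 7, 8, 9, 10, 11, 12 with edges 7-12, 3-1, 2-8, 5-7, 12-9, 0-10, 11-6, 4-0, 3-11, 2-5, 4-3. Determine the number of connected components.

2

Starting from 2 we can reach 2, 5, 7, 8, 9, 12. That is one component of size 6.
Starting from 0 we can reach 0, 1, 3, 4, 6, 10, 11. That is one component of size 7.
Total: 2 components.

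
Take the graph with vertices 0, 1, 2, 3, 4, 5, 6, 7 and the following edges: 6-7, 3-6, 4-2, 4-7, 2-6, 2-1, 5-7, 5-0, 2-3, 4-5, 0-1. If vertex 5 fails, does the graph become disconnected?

No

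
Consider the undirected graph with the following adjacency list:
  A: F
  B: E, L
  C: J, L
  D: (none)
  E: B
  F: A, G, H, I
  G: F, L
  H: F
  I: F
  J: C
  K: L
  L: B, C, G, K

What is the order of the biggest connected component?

11

D is isolated — a component by itself.
Starting from A we can reach A, B, C, E, F, G, H, I, J, K, L. That is one component of size 11.
The largest has 11 vertices.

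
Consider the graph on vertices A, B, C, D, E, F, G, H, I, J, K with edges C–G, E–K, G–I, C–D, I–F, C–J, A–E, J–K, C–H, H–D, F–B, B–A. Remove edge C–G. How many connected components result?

1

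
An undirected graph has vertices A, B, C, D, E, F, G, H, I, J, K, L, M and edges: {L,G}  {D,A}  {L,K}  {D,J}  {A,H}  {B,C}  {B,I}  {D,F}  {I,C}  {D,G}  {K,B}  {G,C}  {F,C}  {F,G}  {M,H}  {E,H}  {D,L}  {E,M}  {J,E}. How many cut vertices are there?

1

Removing D increases the component count from 1 to 2, so D is a cut vertex.
By contrast removing I leaves 1 component; it is not a cut vertex. No other vertex is a cut vertex either.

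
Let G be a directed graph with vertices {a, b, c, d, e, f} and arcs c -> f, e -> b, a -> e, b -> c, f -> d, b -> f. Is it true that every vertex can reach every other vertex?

There is no directed path from b to a, so the graph is not strongly connected.

No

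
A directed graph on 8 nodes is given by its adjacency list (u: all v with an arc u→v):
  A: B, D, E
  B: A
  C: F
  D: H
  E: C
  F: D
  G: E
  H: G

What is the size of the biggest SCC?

6

{C, D, E, F, G, H} are all mutually reachable — one SCC of size 6.
{A, B} are all mutually reachable — one SCC of size 2.
The largest has 6 vertices.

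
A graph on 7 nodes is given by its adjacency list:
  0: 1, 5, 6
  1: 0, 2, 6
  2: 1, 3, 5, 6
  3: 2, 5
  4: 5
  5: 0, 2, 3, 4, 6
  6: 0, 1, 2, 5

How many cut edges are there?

1

The edges on the cycle 2-1-0-6-2 are not bridges since each lies on that cycle.
But removing 5-4 disconnects 5 from 4 — this is a bridge.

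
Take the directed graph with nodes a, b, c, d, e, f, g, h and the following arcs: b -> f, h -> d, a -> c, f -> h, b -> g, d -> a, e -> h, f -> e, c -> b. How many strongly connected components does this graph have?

2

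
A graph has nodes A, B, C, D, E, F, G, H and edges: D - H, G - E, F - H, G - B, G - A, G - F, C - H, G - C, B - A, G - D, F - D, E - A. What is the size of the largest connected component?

8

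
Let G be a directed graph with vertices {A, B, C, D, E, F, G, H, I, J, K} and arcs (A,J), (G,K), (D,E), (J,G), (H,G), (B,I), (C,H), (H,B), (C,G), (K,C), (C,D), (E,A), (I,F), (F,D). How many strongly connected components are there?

1

{A, B, C, D, E, F, G, H, I, J, K} are all mutually reachable — one SCC of size 11.
That gives 1 strongly connected component.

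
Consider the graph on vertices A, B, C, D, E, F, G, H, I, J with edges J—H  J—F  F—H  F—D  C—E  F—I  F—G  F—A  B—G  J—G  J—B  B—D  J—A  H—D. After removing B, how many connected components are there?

2

With B gone, the remaining components are: {C, E}; {A, D, F, G, H, I, J}.
That is 2 components.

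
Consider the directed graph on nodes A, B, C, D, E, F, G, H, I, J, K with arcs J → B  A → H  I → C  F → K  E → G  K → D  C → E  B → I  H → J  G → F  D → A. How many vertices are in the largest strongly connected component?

{A, B, C, D, E, F, G, H, I, J, K} are all mutually reachable — one SCC of size 11.
The largest has 11 vertices.

11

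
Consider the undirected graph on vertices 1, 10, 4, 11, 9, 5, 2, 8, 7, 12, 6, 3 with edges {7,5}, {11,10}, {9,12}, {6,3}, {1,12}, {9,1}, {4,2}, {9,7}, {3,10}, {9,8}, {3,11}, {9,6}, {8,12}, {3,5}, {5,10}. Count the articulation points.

Removing 9 increases the component count from 2 to 3, so 9 is a cut vertex.
By contrast removing 6 leaves 2 components; it is not a cut vertex. No other vertex is a cut vertex either.

1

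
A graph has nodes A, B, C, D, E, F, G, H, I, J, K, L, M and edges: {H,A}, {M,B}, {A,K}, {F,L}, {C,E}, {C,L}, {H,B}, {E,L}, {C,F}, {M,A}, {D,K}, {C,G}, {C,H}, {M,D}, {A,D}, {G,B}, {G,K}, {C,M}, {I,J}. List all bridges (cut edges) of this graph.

I-J

The edges on the cycle C-H-B-M-C are not bridges since each lies on that cycle.
But removing I-J disconnects I from J — this is a bridge.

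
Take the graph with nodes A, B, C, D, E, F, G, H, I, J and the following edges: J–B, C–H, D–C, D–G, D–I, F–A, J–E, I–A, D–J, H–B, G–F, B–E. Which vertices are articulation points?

D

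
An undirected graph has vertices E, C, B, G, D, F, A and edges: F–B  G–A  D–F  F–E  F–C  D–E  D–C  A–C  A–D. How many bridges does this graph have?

2

The edges on the cycle D-F-E-D are not bridges since each lies on that cycle.
But removing F–B disconnects F from B; removing G–A disconnects G from A — these are bridges.
That makes 2 bridges.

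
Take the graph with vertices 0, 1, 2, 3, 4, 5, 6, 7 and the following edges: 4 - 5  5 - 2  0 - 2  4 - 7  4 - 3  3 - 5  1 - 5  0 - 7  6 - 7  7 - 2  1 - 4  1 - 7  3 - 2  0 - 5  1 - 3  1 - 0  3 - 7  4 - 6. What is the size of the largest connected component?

8

Starting from 0 we can reach 0, 1, 2, 3, 4, 5, 6, 7. That is one component of size 8.
The largest has 8 vertices.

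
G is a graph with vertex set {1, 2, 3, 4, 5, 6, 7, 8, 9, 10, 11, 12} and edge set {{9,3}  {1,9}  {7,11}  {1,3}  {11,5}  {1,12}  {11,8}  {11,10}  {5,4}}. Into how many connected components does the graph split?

6 is isolated — a component by itself.
2 is isolated — a component by itself.
Starting from 1 we can reach 1, 3, 9, 12. That is one component of size 4.
Starting from 4 we can reach 4, 5, 7, 8, 10, 11. That is one component of size 6.
Total: 4 components.

4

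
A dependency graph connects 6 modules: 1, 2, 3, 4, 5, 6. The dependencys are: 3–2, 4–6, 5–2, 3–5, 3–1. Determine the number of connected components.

2

Starting from 4 we can reach 4, 6. That is one component of size 2.
Starting from 1 we can reach 1, 2, 3, 5. That is one component of size 4.
Total: 2 components.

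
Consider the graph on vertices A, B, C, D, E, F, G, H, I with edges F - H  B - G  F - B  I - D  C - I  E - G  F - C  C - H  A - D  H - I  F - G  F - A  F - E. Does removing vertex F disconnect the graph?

Deleting F raises the number of components from 1 to 2, so F is a cut vertex.

Yes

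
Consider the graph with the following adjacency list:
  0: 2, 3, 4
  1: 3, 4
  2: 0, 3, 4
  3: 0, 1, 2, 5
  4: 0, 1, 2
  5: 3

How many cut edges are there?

1

The edges on the cycle 2-0-4-2 are not bridges since each lies on that cycle.
But removing 3-5 disconnects 3 from 5 — this is a bridge.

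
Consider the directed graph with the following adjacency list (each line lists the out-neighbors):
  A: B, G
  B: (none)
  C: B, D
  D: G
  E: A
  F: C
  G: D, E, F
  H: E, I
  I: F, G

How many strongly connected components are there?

4

{A, C, D, E, F, G} are all mutually reachable — one SCC of size 6.
{B} is an SCC by itself.
{H} is an SCC by itself.
{I} is an SCC by itself.
That gives 4 strongly connected components.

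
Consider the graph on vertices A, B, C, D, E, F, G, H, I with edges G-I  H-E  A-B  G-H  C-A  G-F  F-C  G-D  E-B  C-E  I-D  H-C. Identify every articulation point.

G

Removing G increases the component count from 1 to 2, so G is a cut vertex.
By contrast removing D leaves 1 component; it is not a cut vertex. No other vertex is a cut vertex either.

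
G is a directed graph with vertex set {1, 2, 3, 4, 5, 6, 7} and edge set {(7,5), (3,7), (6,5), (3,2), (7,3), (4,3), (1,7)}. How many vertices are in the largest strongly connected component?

2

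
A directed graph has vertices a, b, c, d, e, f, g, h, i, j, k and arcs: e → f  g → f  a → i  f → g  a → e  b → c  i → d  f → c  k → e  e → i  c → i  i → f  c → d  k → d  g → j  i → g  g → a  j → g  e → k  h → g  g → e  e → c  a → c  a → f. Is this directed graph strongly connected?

No

There is no directed path from a to b, so the graph is not strongly connected.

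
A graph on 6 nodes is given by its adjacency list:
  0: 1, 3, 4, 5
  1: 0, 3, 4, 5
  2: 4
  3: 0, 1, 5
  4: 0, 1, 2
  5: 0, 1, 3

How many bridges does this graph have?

1

The edges on the cycle 1-4-0-3-1 are not bridges since each lies on that cycle.
But removing 2-4 disconnects 2 from 4 — this is a bridge.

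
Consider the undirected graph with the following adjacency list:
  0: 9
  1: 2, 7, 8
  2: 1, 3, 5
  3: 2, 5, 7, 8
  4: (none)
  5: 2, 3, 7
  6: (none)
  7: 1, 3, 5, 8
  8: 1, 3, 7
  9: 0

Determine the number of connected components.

4 is isolated — a component by itself.
6 is isolated — a component by itself.
Starting from 0 we can reach 0, 9. That is one component of size 2.
Starting from 1 we can reach 1, 2, 3, 5, 7, 8. That is one component of size 6.
Total: 4 components.

4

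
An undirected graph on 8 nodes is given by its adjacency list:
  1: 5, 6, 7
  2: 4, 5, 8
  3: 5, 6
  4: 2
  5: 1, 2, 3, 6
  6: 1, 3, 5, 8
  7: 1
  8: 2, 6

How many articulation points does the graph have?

2

Removing 1 increases the component count from 1 to 2, so 1 is a cut vertex.
Removing 2 increases the component count from 1 to 2, so 2 is a cut vertex.
By contrast removing 7 leaves 1 component; it is not a cut vertex. No other vertex is a cut vertex either.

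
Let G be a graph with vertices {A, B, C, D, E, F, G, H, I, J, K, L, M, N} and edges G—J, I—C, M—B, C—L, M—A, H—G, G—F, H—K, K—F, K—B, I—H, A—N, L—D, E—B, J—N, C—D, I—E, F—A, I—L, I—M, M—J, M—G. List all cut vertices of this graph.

I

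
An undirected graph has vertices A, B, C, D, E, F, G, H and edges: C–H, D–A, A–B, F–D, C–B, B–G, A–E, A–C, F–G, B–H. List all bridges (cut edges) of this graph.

The edges on the cycle A-C-H-B-A are not bridges since each lies on that cycle.
But removing E–A disconnects E from A — this is a bridge.

A-E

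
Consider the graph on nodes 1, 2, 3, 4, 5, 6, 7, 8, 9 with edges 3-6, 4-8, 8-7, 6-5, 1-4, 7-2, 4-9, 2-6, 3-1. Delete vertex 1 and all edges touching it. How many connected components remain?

With 1 gone, the remaining components are: {2, 3, 4, 5, 6, 7, 8, 9}.
That is 1 component.

1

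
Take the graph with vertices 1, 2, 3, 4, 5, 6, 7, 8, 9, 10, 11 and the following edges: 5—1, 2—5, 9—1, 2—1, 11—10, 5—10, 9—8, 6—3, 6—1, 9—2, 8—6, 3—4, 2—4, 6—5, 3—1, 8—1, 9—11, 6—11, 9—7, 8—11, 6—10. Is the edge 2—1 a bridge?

No

After removing 2—1, the path 2-9-1 still connects them, so the edge is not a bridge.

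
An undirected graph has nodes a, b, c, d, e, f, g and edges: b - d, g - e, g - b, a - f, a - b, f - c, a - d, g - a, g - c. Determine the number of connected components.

Starting from a we can reach a, b, c, d, e, f, g. That is one component of size 7.
Total: 1 component.

1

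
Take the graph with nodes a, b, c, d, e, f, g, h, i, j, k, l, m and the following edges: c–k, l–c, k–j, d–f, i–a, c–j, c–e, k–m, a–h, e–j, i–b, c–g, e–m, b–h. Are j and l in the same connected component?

From j we can reach c, e, g, j, k, l, m, which includes l.

Yes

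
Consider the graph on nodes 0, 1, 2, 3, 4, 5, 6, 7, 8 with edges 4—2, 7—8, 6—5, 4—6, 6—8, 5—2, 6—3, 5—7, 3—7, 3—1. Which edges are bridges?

The edges on the cycle 6-5-7-8-6 are not bridges since each lies on that cycle.
But removing 1—3 disconnects 1 from 3 — this is a bridge.

1-3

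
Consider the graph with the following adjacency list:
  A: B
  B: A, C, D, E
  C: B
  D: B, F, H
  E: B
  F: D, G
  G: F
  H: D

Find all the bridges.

A-B, B-C, B-D, B-E, D-F, D-H, F-G

removing B-C disconnects B from C; removing D-H disconnects D from H; removing B-E disconnects B from E; removing B-D disconnects B from D — these are bridges.
In total 7 edges are bridges.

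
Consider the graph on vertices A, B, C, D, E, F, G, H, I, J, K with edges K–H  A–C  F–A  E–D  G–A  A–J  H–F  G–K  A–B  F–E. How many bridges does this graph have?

The edges on the cycle G-K-H-F-A-G are not bridges since each lies on that cycle.
But removing A–B disconnects A from B; removing F–E disconnects F from E; removing D–E disconnects D from E; removing J–A disconnects J from A — these are bridges.
In total 5 edges are bridges.

5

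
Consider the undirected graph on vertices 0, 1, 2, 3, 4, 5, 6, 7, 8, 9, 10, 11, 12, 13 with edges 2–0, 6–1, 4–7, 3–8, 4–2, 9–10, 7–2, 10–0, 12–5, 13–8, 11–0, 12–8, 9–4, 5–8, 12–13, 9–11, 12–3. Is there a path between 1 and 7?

No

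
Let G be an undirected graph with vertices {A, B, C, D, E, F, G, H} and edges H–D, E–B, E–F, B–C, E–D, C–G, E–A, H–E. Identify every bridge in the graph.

The edges on the cycle H-E-D-H are not bridges since each lies on that cycle.
But removing E–F disconnects E from F; removing E–A disconnects E from A; removing C–G disconnects C from G; removing B–C disconnects B from C — these are bridges.
In total 5 edges are bridges.

A-E, B-C, B-E, C-G, E-F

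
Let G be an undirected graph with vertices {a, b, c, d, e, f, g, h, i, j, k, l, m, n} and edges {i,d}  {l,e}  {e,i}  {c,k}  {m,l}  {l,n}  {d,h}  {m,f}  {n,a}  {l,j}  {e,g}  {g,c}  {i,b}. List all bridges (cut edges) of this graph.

removing e—g disconnects e from g; removing l—n disconnects l from n; removing k—c disconnects k from c; removing l—e disconnects l from e — these are bridges.
In total 13 edges are bridges.

a-n, b-i, c-g, c-k, d-h, d-i, e-g, e-i, e-l, f-m, j-l, l-m, l-n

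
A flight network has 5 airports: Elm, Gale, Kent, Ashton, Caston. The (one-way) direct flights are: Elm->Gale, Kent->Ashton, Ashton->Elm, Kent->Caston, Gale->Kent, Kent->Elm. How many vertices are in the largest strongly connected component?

4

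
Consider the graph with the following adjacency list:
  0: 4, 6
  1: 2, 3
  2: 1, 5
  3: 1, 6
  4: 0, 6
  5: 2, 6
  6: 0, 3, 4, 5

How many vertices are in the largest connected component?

Starting from 0 we can reach 0, 1, 2, 3, 4, 5, 6. That is one component of size 7.
The largest has 7 vertices.

7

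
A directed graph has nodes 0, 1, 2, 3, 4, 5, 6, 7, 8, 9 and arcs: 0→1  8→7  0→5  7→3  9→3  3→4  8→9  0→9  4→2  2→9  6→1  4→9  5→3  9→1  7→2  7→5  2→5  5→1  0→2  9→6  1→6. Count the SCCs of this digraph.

{2, 3, 4, 5, 9} are all mutually reachable — one SCC of size 5.
{1, 6} are all mutually reachable — one SCC of size 2.
{7} is an SCC by itself.
{0} is an SCC by itself.
{8} is an SCC by itself.
That gives 5 strongly connected components.

5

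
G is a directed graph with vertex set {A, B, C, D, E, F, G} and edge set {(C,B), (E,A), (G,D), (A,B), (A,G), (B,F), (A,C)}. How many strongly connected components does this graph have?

7

{C} is an SCC by itself.
{E} is an SCC by itself.
{A} is an SCC by itself.
{D} is an SCC by itself.
{B} is an SCC by itself.
(and 2 more singleton SCCs)
That gives 7 strongly connected components.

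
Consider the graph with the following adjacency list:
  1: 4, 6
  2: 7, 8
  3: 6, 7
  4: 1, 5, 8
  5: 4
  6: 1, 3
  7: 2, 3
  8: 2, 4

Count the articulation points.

1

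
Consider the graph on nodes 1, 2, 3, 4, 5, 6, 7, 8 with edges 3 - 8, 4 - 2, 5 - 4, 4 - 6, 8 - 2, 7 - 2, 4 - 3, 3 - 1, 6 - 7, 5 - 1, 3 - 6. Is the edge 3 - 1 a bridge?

After removing 3 - 1, the path 3-4-5-1 still connects them, so the edge is not a bridge.

No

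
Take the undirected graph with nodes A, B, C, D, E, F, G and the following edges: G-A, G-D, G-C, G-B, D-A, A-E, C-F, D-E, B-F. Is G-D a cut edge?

After removing G-D, the path G-A-D still connects them, so the edge is not a bridge.

No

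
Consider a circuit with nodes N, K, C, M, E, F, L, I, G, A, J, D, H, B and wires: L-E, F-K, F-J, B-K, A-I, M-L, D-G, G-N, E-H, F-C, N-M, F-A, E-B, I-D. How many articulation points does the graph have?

Removing E increases the component count from 1 to 2, so E is a cut vertex.
Removing F increases the component count from 1 to 3, so F is a cut vertex.
By contrast removing L leaves 1 component; it is not a cut vertex. No other vertex is a cut vertex either.

2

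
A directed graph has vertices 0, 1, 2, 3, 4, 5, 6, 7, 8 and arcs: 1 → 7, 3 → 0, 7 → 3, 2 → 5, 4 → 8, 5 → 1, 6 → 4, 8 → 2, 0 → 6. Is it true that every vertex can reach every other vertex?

From 4 we can reach every vertex (0, 1, 2, 3, 4, 5, 6, 7, 8), and every vertex can reach 4 (0, 1, 2, 3, 4, 5, 6, 7, 8). So the whole graph is one strongly connected component.

Yes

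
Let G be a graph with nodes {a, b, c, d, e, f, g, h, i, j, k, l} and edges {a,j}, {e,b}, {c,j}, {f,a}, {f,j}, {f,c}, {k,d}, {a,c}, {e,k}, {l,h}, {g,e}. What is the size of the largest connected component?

5

i is isolated — a component by itself.
Starting from h we can reach h, l. That is one component of size 2.
Starting from a we can reach a, c, f, j. That is one component of size 4.
Starting from b we can reach b, d, e, g, k. That is one component of size 5.
The largest has 5 vertices.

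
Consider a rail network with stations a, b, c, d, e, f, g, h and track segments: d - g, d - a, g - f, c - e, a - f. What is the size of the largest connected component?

b is isolated — a component by itself.
h is isolated — a component by itself.
Starting from c we can reach c, e. That is one component of size 2.
Starting from a we can reach a, d, f, g. That is one component of size 4.
The largest has 4 vertices.

4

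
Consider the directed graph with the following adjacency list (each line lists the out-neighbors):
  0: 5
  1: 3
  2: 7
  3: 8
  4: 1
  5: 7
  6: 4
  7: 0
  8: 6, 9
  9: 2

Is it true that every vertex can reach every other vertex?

There is no directed path from 5 to 1, so the graph is not strongly connected.

No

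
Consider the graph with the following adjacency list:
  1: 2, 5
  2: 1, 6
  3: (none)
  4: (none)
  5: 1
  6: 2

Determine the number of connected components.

4 is isolated — a component by itself.
3 is isolated — a component by itself.
Starting from 1 we can reach 1, 2, 5, 6. That is one component of size 4.
Total: 3 components.

3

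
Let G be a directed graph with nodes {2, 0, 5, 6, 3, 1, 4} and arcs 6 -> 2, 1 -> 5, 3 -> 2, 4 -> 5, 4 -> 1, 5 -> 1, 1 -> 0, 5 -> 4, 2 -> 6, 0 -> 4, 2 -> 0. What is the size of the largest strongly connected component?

{0, 1, 4, 5} are all mutually reachable — one SCC of size 4.
{2, 6} are all mutually reachable — one SCC of size 2.
{3} is an SCC by itself.
The largest has 4 vertices.

4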